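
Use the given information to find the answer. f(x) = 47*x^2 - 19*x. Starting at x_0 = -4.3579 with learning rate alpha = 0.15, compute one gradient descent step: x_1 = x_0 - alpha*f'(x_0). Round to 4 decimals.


We compute the gradient at x_0 and apply the update.
f'(x) = 94*x - 19
f'(-4.3579) = 94*-4.3579 - 19 = -428.6426
x_1 = -4.3579 - 0.15*-428.6426 = 59.9385


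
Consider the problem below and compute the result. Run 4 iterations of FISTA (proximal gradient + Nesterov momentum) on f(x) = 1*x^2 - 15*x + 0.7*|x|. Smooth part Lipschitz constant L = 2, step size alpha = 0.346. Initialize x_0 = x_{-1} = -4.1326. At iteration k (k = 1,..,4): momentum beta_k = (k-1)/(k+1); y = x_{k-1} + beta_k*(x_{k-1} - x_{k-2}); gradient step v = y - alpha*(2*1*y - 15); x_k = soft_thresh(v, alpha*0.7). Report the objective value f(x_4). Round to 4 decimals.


FISTA on f(x) = 1*x^2 - 15*x + 0.7*|x|
L = 2, alpha = 0.346
Iteration 1: beta = 0.0, y = -4.1326 + 0.0*(-4.1326 + 4.1326) = -4.1326
  grad(y) = -23.2652, v = y - alpha*grad = 3.9172
  prox(v) = soft_thresh(3.9172, 0.2422) = 3.675
Iteration 2: beta = 0.3333, y = 3.675 + 0.3333*(3.675 + 4.1326) = 6.2775
  grad(y) = -2.445, v = y - alpha*grad = 7.1235
  prox(v) = soft_thresh(7.1235, 0.2422) = 6.8813
Iteration 3: beta = 0.5, y = 6.8813 + 0.5*(6.8813 - 3.675) = 8.4844
  grad(y) = 1.9688, v = y - alpha*grad = 7.8032
  prox(v) = soft_thresh(7.8032, 0.2422) = 7.561
Iteration 4: beta = 0.6, y = 7.561 + 0.6*(7.561 - 6.8813) = 7.9688
  grad(y) = 0.9377, v = y - alpha*grad = 7.6444
  prox(v) = soft_thresh(7.6444, 0.2422) = 7.4022
f(x_4) = 1*7.4022^2 - 15*7.4022 + 0.7*|7.4022| = -51.0589


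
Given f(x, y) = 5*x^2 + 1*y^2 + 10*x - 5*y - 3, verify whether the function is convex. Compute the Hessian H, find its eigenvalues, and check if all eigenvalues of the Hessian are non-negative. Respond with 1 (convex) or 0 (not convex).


The Hessian of f(x,y) = 5*x^2 + 1*y^2 + 10*x - 5*y - 3 is:
H = [[10, 0], [0, 2]]
Trace = 10 + 2 = 12
Determinant = 10*2 - (0)^2 = 20
Discriminant = (12)^2 - 4*20 = 64.0
Eigenvalues: lambda_1 = 2.0, lambda_2 = 10.0
The function is convex.

1


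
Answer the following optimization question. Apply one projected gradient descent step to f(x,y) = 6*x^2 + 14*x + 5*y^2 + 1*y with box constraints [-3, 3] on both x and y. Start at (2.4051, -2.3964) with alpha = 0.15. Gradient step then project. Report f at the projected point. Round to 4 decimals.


Step 1: Compute gradient at (2.4051, -2.3964).
grad_x = 2*6*2.4051 + 14 = 42.8612
grad_y = 2*5*-2.3964 + 1 = -22.964
Step 2: Gradient step.
x_raw = 2.4051 - 0.15*42.8612 = -4.0241
y_raw = -2.3964 - 0.15*-22.964 = 1.0482
Step 3: Project onto [-3, 3].
x_proj = clip(-4.0241) = -3.0
y_proj = clip(1.0482) = 1.0482
Step 4: Evaluate f.
f(-3.0, 1.0482) = 18.5418


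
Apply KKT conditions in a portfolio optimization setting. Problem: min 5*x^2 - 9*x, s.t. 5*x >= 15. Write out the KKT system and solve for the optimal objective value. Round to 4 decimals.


Step 1: Try lambda = 0 (constraint inactive).
x_unc = 9/(2*5) = 0.9
Check: 5*0.9 = 4.5 < 15 -- violated!
Step 2: Constraint must be active: 5*x = 15
x* = 15/5 = 3.0
lambda = (2*5*3.0 - 9)/5 = 4.2
Step 3: Compute optimal value.
f(x*) = 5*3.0^2 - 9*3.0 = 18.0


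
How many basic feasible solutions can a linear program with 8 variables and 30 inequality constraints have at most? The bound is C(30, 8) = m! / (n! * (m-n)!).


Each vertex corresponds to some choice of n active constraints out of m, so the number of vertices is at most C(m, n) = m! / (n!(m-n)!).
m = 30, n = 8
Numerator: 30 * 29 * 28 * 27 * 26 * 25 * 24 * 23
Denominator: 8! = 40320
C(30, 8) = 5852925


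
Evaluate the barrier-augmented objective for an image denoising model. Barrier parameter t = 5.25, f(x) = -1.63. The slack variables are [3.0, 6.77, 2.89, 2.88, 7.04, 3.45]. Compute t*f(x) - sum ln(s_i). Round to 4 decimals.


Step 1: Compute log-barrier.
ln values: [1.0986, 1.9125, 1.0613, 1.0578, 1.9516, 1.2384]
phi = -(1.0986 + 1.9125 + 1.0613 + 1.0578 + 1.9516 + 1.2384) = -8.3201
Step 2: Compute augmented objective.
t*f(x) = 5.25*-1.63 = -8.5575
Total = -8.5575 - 8.3201 = -16.8776


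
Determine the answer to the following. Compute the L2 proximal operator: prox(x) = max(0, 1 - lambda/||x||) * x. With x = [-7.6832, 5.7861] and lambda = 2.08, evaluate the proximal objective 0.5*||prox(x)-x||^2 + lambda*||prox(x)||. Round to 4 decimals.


Step 1: Compute ||x||.
||x|| = 9.6182
Step 2: Compute scaling factor.
scale = max(0, 1 - 2.08/9.6182) = 0.7837
Step 3: prox(x) = [-6.0217, 4.5348]
||prox(x)|| = 7.5382
Step 4: Proximal objective.
0.5*||prox-x||^2 = 2.1632
lambda*||prox|| = 15.6795
Total = 17.8427


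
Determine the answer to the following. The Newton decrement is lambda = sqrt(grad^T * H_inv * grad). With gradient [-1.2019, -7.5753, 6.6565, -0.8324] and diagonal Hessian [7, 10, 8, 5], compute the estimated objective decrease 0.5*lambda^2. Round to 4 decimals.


Step 1: H is diagonal, so H^(-1) * g = [-0.1717, -0.7575, 0.8321, -0.1665].
Step 2: g^T H^(-1) g = sum_i g_i^2 / H_ii
  = (-1.2019)^2/7 + (-7.5753)^2/10 + (6.6565)^2/8 + (-0.8324)^2/5
  = 0.2064 + 5.7385 + 5.5386 + 0.1386 = 11.6221
Step 3: Objective decrease = 0.5 * g^T H^(-1) g = 5.811


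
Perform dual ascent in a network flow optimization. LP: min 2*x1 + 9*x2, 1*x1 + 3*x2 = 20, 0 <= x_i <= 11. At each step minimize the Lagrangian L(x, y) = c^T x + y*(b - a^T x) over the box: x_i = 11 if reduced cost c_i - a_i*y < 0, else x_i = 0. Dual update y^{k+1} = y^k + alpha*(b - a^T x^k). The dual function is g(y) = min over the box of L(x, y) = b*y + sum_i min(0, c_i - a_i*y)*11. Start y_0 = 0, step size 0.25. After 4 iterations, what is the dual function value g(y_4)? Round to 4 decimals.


Dual ascent for LP: min 2*x1 + 9*x2, 1*x1 + 3*x2 = 20, 0 <= x_i <= 11
Step 1: y^k = 0.0, reduced costs: (2.0, 9.0)
  x^k = (0.0, 0.0), subgradient = b - a^T x = 20.0
  y^{k+1} = 0.0 + 0.25*20.0 = 5.0
Step 2: y^k = 5.0, reduced costs: (-3.0, -6.0)
  x^k = (11.0, 11.0), subgradient = b - a^T x = -24.0
  y^{k+1} = 5.0 + 0.25*-24.0 = -1.0
Step 3: y^k = -1.0, reduced costs: (3.0, 12.0)
  x^k = (0.0, 0.0), subgradient = b - a^T x = 20.0
  y^{k+1} = -1.0 + 0.25*20.0 = 4.0
Step 4: y^k = 4.0, reduced costs: (-2.0, -3.0)
  x^k = (11.0, 11.0), subgradient = b - a^T x = -24.0
  y^{k+1} = 4.0 + 0.25*-24.0 = -2.0
Dual objective at y_4 = -2.0: reduced costs (4.0, 15.0), box minimizer x = (0.0, 0.0)
g(y_4) = b*y + (c1 - a1*y)*x1 + (c2 - a2*y)*x2 = 20*(-2.0) + 4.0*0.0 + 15.0*0.0 = -40.0 + 0.0 + 0.0 = -40.0


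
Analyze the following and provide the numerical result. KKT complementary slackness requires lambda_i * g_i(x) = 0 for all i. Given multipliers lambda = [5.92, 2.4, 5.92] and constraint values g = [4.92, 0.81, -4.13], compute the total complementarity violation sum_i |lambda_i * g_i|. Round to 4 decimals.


KKT complementary slackness check:
lambda_1 * g_1 = 5.92 * 4.92 = 29.1264
lambda_2 * g_2 = 2.4 * 0.81 = 1.944
lambda_3 * g_3 = 5.92 * -4.13 = -24.4496
Total violation = 29.1264 + 1.944 + 24.4496 = 55.52


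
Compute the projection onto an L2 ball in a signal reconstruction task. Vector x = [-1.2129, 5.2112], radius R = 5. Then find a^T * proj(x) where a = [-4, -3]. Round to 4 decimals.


Step 1: Compute ||x|| (intermediates to 6 decimals).
||x|| = sqrt((-1.2129)^2 + 5.2112^2) = 5.350489
Step 2: Project.
Since ||x|| > R, scale = R/||x|| = 5/5.350489 = 0.934494, proj(x) = scale * x
proj(x) = [-1.133448, 4.869835]
Step 3: Dot product.
a^T * proj(x) = -4*(-1.133448) - 3*4.869835 = -10.0757


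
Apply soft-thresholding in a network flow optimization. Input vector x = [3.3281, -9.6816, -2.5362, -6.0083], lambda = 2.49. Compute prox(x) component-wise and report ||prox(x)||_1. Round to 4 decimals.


Soft-thresholding with lambda = 2.49:
prox(3.3281) = sign(3.3281)*max(|3.3281| - 2.49, 0) = 0.8381
prox(-9.6816) = sign(-9.6816)*max(|-9.6816| - 2.49, 0) = -7.1916
prox(-2.5362) = sign(-2.5362)*max(|-2.5362| - 2.49, 0) = -0.0462
prox(-6.0083) = sign(-6.0083)*max(|-6.0083| - 2.49, 0) = -3.5183
prox(x) = [0.8381, -7.1916, -0.0462, -3.5183]
||prox(x)||_1 = 0.8381 + 7.1916 + 0.0462 + 3.5183 = 11.5942


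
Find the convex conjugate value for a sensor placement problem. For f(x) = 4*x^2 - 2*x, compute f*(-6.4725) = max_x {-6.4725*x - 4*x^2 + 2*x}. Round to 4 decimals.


f*(y) = sup_x {y*x - a*x^2 - b*x} = sup_x {(y-b)*x - a*x^2}
FOC: (y - b) - 2a*x = 0 => x* = (y - b)/(2a)
x* = (-6.4725 + 2)/(2*4) = -0.5591
f*(-6.4725) = (y-b)^2/(4a) = (-6.4725 + 2)^2/(4*4)
= 20.0033/16 = 1.2502


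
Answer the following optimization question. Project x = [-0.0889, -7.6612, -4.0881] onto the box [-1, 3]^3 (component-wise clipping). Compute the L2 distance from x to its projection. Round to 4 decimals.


Project each component onto [-1, 3].
clip(-0.0889) = -0.0889, clip(-7.6612) = -1.0, clip(-4.0881) = -1.0
Projection = [-0.0889, -1.0, -1.0]
Squared diffs: [0.0, 44.3716, 9.5364]
Distance = sqrt(53.908) = 7.3422


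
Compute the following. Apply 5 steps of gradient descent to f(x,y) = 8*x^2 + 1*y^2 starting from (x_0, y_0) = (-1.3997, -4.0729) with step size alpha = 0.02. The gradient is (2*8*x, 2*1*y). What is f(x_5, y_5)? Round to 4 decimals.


Gradient descent on f(x,y) = 8*x^2 + 1*y^2.
Starting point: (-1.3997, -4.0729), alpha = 0.02
Step 1: grad_x = 2*8*-1.3997 = -22.3952, grad_y = 2*1*-4.0729 = -8.1458
  x_1 = -1.3997 - 0.02*-22.3952 = -0.9518
  y_1 = -4.0729 - 0.02*-8.1458 = -3.91
Step 2: grad_x = 2*8*-0.9518 = -15.2287, grad_y = 2*1*-3.91 = -7.82
  x_2 = -0.9518 - 0.02*-15.2287 = -0.6472
  y_2 = -3.91 - 0.02*-7.82 = -3.7536
Step 3: grad_x = 2*8*-0.6472 = -10.3555, grad_y = 2*1*-3.7536 = -7.5072
  x_3 = -0.6472 - 0.02*-10.3555 = -0.4401
  y_3 = -3.7536 - 0.02*-7.5072 = -3.6034
Step 4: grad_x = 2*8*-0.4401 = -7.0418, grad_y = 2*1*-3.6034 = -7.2069
  x_4 = -0.4401 - 0.02*-7.0418 = -0.2993
  y_4 = -3.6034 - 0.02*-7.2069 = -3.4593
Step 5: grad_x = 2*8*-0.2993 = -4.7884, grad_y = 2*1*-3.4593 = -6.9186
  x_5 = -0.2993 - 0.02*-4.7884 = -0.2035
  y_5 = -3.4593 - 0.02*-6.9186 = -3.3209
f(-0.2035, -3.3209) = 8*(-0.2035)^2 + 1*(-3.3209)^2 = 11.3599


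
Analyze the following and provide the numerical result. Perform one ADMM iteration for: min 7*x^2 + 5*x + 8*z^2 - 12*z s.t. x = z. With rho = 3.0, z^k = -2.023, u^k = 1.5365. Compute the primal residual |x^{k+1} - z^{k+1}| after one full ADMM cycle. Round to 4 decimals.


ADMM iteration with rho = 3.0, z^k = -2.023, u^k = 1.5365
Step 1: x-update.
Minimize 7*x^2 + 5*x + (3.0/2)*(x + 2.023 + 1.5365)^2
FOC: (2*7 + 3.0)*x = -5 + 3.0*(-2.023 - 1.5365)
x^{k+1} = -0.9223
Step 2: z-update.
Minimize 8*z^2 - 12*z + (3.0/2)*(-0.9223 - z + 1.5365)^2
FOC: (2*8 + 3.0)*z = 12 + 3.0*(-0.9223 + 1.5365)
z^{k+1} = 0.7286
Step 3: u-update.
u^{k+1} = 1.5365 - 0.9223 - 0.7286 = -0.1143
Step 4: Primal residual = |-0.9223 - 0.7286| = 1.6508


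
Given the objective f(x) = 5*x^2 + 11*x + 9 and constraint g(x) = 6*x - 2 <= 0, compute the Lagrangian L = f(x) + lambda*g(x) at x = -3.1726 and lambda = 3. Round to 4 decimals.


Step 1: Evaluate f(x).
f(-3.1726) = 5*(-3.1726)^2 + 11*(-3.1726) + 9 = 24.4284
Step 2: Evaluate g(x).
g(-3.1726) = 6*-3.1726 - 2 = -21.0356
Step 3: Compute Lagrangian.
L = 24.4284 + 3*-21.0356 = -38.6784


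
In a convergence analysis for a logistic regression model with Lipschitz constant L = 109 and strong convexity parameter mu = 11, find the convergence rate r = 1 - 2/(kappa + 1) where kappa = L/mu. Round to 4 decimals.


Step 1: Compute the condition number.
kappa = L/mu = 109/11 = 9.9091
Step 2: Compute the convergence rate.
r = 1 - 2/(kappa + 1) = 1 - 2*mu/(L + mu) = (L - mu)/(L + mu) = 98/120 = 0.8167


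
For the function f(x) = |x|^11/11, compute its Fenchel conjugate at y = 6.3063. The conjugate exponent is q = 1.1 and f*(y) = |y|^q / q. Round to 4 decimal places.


The conjugate exponent q satisfies 1/p + 1/q = 1.
p = 11, so q = 11/(11 - 1) = 1.1
|y|^q = 6.3063^1.1 = 7.5814
f*(6.3063) = 7.5814 / 1.1 = 6.8922


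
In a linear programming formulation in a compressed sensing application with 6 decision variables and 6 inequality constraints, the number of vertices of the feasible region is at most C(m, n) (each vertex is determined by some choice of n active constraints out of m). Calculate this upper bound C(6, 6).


Each vertex corresponds to some choice of n active constraints out of m, so the number of vertices is at most C(m, n) = m! / (n!(m-n)!).
m = 6, n = 6
Numerator: 6 * 5 * 4 * 3 * 2 * 1
Denominator: 6! = 720
C(6, 6) = 1


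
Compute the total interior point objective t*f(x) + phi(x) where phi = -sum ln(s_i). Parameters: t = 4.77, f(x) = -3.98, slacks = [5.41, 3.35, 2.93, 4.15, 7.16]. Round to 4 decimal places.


Step 1: Compute log-barrier.
ln values: [1.6882, 1.209, 1.075, 1.4231, 1.9685]
phi = -(1.6882 + 1.209 + 1.075 + 1.4231 + 1.9685) = -7.3638
Step 2: Compute augmented objective.
t*f(x) = 4.77*-3.98 = -18.9846
Total = -18.9846 - 7.3638 = -26.3484


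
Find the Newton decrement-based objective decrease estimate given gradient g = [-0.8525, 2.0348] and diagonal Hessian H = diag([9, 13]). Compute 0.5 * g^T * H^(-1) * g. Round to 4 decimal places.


Step 1: H is diagonal, so H^(-1) * g = [-0.0947, 0.1565].
Step 2: g^T H^(-1) g = sum_i g_i^2 / H_ii
  = (-0.8525)^2/9 + (2.0348)^2/13
  = 0.0808 + 0.3185 = 0.3992
Step 3: Objective decrease = 0.5 * g^T H^(-1) g = 0.1996


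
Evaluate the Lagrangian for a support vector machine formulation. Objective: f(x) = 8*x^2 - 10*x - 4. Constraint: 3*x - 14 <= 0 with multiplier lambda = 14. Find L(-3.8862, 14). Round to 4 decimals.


Step 1: Evaluate f(x).
f(-3.8862) = 8*(-3.8862)^2 - 10*(-3.8862) - 4 = 155.6824
Step 2: Evaluate g(x).
g(-3.8862) = 3*-3.8862 - 14 = -25.6586
Step 3: Compute Lagrangian.
L = 155.6824 + 14*-25.6586 = -203.538


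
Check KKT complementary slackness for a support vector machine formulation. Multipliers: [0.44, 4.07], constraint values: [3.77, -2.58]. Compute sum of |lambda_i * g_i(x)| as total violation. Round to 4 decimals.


KKT complementary slackness check:
lambda_1 * g_1 = 0.44 * 3.77 = 1.6588
lambda_2 * g_2 = 4.07 * -2.58 = -10.5006
Total violation = 1.6588 + 10.5006 = 12.1594


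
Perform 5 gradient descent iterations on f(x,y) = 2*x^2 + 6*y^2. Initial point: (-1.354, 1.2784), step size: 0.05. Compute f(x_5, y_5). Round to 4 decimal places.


Gradient descent on f(x,y) = 2*x^2 + 6*y^2.
Starting point: (-1.354, 1.2784), alpha = 0.05
Step 1: grad_x = 2*2*-1.354 = -5.416, grad_y = 2*6*1.2784 = 15.3408
  x_1 = -1.354 - 0.05*-5.416 = -1.0832
  y_1 = 1.2784 - 0.05*15.3408 = 0.5114
Step 2: grad_x = 2*2*-1.0832 = -4.3328, grad_y = 2*6*0.5114 = 6.1363
  x_2 = -1.0832 - 0.05*-4.3328 = -0.8666
  y_2 = 0.5114 - 0.05*6.1363 = 0.2045
Step 3: grad_x = 2*2*-0.8666 = -3.4662, grad_y = 2*6*0.2045 = 2.4545
  x_3 = -0.8666 - 0.05*-3.4662 = -0.6932
  y_3 = 0.2045 - 0.05*2.4545 = 0.0818
Step 4: grad_x = 2*2*-0.6932 = -2.773, grad_y = 2*6*0.0818 = 0.9818
  x_4 = -0.6932 - 0.05*-2.773 = -0.5546
  y_4 = 0.0818 - 0.05*0.9818 = 0.0327
Step 5: grad_x = 2*2*-0.5546 = -2.2184, grad_y = 2*6*0.0327 = 0.3927
  x_5 = -0.5546 - 0.05*-2.2184 = -0.4437
  y_5 = 0.0327 - 0.05*0.3927 = 0.0131
f(-0.4437, 0.0131) = 2*(-0.4437)^2 + 6*0.0131^2 = 0.3947


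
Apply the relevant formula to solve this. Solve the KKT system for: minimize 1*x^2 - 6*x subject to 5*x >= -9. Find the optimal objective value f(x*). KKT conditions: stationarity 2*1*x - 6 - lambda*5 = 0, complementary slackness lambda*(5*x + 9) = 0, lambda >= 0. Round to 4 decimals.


Step 1: Try lambda = 0 (constraint inactive).
Stationarity: 2*1*x - 6 = 0
x* = 6/(2*1) = 3.0
Check constraint: 5*3.0 = 15.0 >= -9 -- satisfied.
Step 2: Compute optimal value.
f(x*) = 1*3.0^2 - 6*3.0 = -9.0


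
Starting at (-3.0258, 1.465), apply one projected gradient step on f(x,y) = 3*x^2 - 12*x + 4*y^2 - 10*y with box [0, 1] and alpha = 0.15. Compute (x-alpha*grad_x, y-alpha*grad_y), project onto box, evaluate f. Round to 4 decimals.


Step 1: Compute gradient at (-3.0258, 1.465).
grad_x = 2*3*-3.0258 - 12 = -30.1548
grad_y = 2*4*1.465 - 10 = 1.72
Step 2: Gradient step.
x_raw = -3.0258 - 0.15*-30.1548 = 1.4974
y_raw = 1.465 - 0.15*1.72 = 1.207
Step 3: Project onto [0, 1].
x_proj = clip(1.4974) = 1.0
y_proj = clip(1.207) = 1.0
Step 4: Evaluate f.
f(1.0, 1.0) = -15.0


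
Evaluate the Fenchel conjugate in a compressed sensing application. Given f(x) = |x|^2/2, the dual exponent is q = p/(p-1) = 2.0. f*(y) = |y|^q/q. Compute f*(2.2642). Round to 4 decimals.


The conjugate exponent q satisfies 1/p + 1/q = 1.
p = 2, so q = 2/(2 - 1) = 2.0
|y|^q = 2.2642^2.0 = 5.1266
f*(2.2642) = 5.1266 / 2.0 = 2.5633


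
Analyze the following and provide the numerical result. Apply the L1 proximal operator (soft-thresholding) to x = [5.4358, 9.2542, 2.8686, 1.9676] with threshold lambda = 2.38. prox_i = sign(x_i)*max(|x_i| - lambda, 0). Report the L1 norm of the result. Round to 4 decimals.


Soft-thresholding with lambda = 2.38:
prox(5.4358) = sign(5.4358)*max(|5.4358| - 2.38, 0) = 3.0558
prox(9.2542) = sign(9.2542)*max(|9.2542| - 2.38, 0) = 6.8742
prox(2.8686) = sign(2.8686)*max(|2.8686| - 2.38, 0) = 0.4886
prox(1.9676) = sign(1.9676)*max(|1.9676| - 2.38, 0) = 0.0
prox(x) = [3.0558, 6.8742, 0.4886, 0.0]
||prox(x)||_1 = 3.0558 + 6.8742 + 0.4886 + 0.0 = 10.4186


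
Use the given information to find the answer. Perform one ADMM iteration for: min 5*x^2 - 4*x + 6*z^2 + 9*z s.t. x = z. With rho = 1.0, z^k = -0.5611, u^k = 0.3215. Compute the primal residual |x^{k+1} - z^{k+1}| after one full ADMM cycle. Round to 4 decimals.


ADMM iteration with rho = 1.0, z^k = -0.5611, u^k = 0.3215
Step 1: x-update.
Minimize 5*x^2 - 4*x + (1.0/2)*(x + 0.5611 + 0.3215)^2
FOC: (2*5 + 1.0)*x = 4 + 1.0*(-0.5611 - 0.3215)
x^{k+1} = 0.2834
Step 2: z-update.
Minimize 6*z^2 + 9*z + (1.0/2)*(0.2834 - z + 0.3215)^2
FOC: (2*6 + 1.0)*z = -9 + 1.0*(0.2834 + 0.3215)
z^{k+1} = -0.6458
Step 3: u-update.
u^{k+1} = 0.3215 + 0.2834 + 0.6458 = 1.2507
Step 4: Primal residual = |0.2834 + 0.6458| = 0.9292


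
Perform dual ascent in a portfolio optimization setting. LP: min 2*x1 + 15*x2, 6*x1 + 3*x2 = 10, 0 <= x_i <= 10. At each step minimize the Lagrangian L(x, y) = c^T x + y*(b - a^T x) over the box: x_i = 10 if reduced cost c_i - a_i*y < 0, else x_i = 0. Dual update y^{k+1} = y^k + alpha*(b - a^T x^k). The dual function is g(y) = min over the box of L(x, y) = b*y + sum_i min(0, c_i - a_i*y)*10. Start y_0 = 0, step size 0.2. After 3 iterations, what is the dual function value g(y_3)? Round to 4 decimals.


Dual ascent for LP: min 2*x1 + 15*x2, 6*x1 + 3*x2 = 10, 0 <= x_i <= 10
Step 1: y^k = 0.0, reduced costs: (2.0, 15.0)
  x^k = (0.0, 0.0), subgradient = b - a^T x = 10.0
  y^{k+1} = 0.0 + 0.2*10.0 = 2.0
Step 2: y^k = 2.0, reduced costs: (-10.0, 9.0)
  x^k = (10.0, 0.0), subgradient = b - a^T x = -50.0
  y^{k+1} = 2.0 + 0.2*-50.0 = -8.0
Step 3: y^k = -8.0, reduced costs: (50.0, 39.0)
  x^k = (0.0, 0.0), subgradient = b - a^T x = 10.0
  y^{k+1} = -8.0 + 0.2*10.0 = -6.0
Dual objective at y_3 = -6.0: reduced costs (38.0, 33.0), box minimizer x = (0.0, 0.0)
g(y_3) = b*y + (c1 - a1*y)*x1 + (c2 - a2*y)*x2 = 10*(-6.0) + 38.0*0.0 + 33.0*0.0 = -60.0 + 0.0 + 0.0 = -60.0


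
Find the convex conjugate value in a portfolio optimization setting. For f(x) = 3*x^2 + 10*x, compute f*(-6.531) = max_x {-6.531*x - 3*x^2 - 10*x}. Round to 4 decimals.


f*(y) = sup_x {y*x - a*x^2 - b*x} = sup_x {(y-b)*x - a*x^2}
FOC: (y - b) - 2a*x = 0 => x* = (y - b)/(2a)
x* = (-6.531 - 10)/(2*3) = -2.7552
f*(-6.531) = (y-b)^2/(4a) = (-6.531 - 10)^2/(4*3)
= 273.274/12 = 22.7728


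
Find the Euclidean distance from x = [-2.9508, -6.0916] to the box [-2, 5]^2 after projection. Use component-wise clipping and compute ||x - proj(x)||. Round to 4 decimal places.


Project each component onto [-2, 5].
clip(-2.9508) = -2.0, clip(-6.0916) = -2.0
Projection = [-2.0, -2.0]
Squared diffs: [0.904, 16.7412]
Distance = sqrt(17.6452) = 4.2006


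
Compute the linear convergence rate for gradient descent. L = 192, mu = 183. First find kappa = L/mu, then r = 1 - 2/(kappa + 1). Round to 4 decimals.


Step 1: Compute the condition number.
kappa = L/mu = 192/183 = 1.0492
Step 2: Compute the convergence rate.
r = 1 - 2/(kappa + 1) = 1 - 2*mu/(L + mu) = (L - mu)/(L + mu) = 9/375 = 0.024


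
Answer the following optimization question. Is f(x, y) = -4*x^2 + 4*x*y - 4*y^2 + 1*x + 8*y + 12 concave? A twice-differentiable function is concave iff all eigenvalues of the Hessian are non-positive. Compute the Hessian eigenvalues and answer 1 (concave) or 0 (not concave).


The Hessian of f(x,y) = -4*x^2 + 4*x*y - 4*y^2 + 1*x + 8*y + 12 is:
H = [[-8, 4], [4, -8]]
Trace = -8 - 8 = -16
Determinant = -8*-8 - (4)^2 = 48
Discriminant = (-16)^2 - 4*48 = 64.0
Eigenvalues: lambda_1 = -12.0, lambda_2 = -4.0
The function is concave.

1


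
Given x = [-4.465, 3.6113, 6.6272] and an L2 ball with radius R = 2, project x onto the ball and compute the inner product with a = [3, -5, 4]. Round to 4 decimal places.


Step 1: Compute ||x|| (intermediates to 6 decimals).
||x|| = sqrt((-4.465)^2 + 3.6113^2 + 6.6272^2) = 8.769122
Step 2: Project.
Since ||x|| > R, scale = R/||x|| = 2/8.769122 = 0.228073, proj(x) = scale * x
proj(x) = [-1.018346, 0.82364, 1.511485]
Step 3: Dot product.
a^T * proj(x) = 3*(-1.018346) - 5*0.82364 + 4*1.511485 = -1.1273


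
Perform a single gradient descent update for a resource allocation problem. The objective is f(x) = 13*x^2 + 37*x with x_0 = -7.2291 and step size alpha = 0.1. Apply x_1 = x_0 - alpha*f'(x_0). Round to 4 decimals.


We compute the gradient at x_0 and apply the update.
f'(x) = 26*x + 37
f'(-7.2291) = 26*-7.2291 + 37 = -150.9566
x_1 = -7.2291 - 0.1*-150.9566 = 7.8666


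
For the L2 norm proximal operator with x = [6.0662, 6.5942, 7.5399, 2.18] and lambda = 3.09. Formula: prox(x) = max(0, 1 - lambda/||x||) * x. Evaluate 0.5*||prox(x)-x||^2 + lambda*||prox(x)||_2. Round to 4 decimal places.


Step 1: Compute ||x||.
||x|| = 11.9115
Step 2: Compute scaling factor.
scale = max(0, 1 - 3.09/11.9115) = 0.7406
Step 3: prox(x) = [4.4926, 4.8836, 5.584, 1.6145]
||prox(x)|| = 8.8215
Step 4: Proximal objective.
0.5*||prox-x||^2 = 4.7741
lambda*||prox|| = 27.2584
Total = 32.0326


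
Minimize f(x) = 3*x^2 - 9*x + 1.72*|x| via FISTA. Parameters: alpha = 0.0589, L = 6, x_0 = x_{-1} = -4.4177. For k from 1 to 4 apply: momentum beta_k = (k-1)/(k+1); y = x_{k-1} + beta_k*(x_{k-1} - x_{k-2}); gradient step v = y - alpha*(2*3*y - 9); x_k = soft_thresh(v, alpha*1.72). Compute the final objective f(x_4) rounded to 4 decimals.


FISTA on f(x) = 3*x^2 - 9*x + 1.72*|x|
L = 6, alpha = 0.0589
Iteration 1: beta = 0.0, y = -4.4177 + 0.0*(-4.4177 + 4.4177) = -4.4177
  grad(y) = -35.5062, v = y - alpha*grad = -2.3264
  prox(v) = soft_thresh(-2.3264, 0.1013) = -2.2251
Iteration 2: beta = 0.3333, y = -2.2251 + 0.3333*(-2.2251 + 4.4177) = -1.4942
  grad(y) = -17.9652, v = y - alpha*grad = -0.4361
  prox(v) = soft_thresh(-0.4361, 0.1013) = -0.3347
Iteration 3: beta = 0.5, y = -0.3347 + 0.5*(-0.3347 + 2.2251) = 0.6104
  grad(y) = -5.3375, v = y - alpha*grad = 0.9248
  prox(v) = soft_thresh(0.9248, 0.1013) = 0.8235
Iteration 4: beta = 0.6, y = 0.8235 + 0.6*(0.8235 + 0.3347) = 1.5184
  grad(y) = 0.1106, v = y - alpha*grad = 1.5119
  prox(v) = soft_thresh(1.5119, 0.1013) = 1.4106
f(x_4) = 3*1.4106^2 - 9*1.4106 + 1.72*|1.4106| = -4.2998


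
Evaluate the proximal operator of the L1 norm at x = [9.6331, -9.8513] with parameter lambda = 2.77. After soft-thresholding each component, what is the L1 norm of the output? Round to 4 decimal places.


Soft-thresholding with lambda = 2.77:
prox(9.6331) = sign(9.6331)*max(|9.6331| - 2.77, 0) = 6.8631
prox(-9.8513) = sign(-9.8513)*max(|-9.8513| - 2.77, 0) = -7.0813
prox(x) = [6.8631, -7.0813]
||prox(x)||_1 = 6.8631 + 7.0813 = 13.9444


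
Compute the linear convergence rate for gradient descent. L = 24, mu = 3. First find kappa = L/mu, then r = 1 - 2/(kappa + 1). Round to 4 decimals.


Step 1: Compute the condition number.
kappa = L/mu = 24/3 = 8.0
Step 2: Compute the convergence rate.
r = 1 - 2/(kappa + 1) = 1 - 2*mu/(L + mu) = (L - mu)/(L + mu) = 21/27 = 0.7778


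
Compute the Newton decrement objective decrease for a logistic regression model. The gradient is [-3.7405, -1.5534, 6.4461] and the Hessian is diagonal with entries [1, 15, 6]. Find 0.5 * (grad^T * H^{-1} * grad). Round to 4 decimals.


Step 1: H is diagonal, so H^(-1) * g = [-3.7405, -0.1036, 1.0744].
Step 2: g^T H^(-1) g = sum_i g_i^2 / H_ii
  = (-3.7405)^2/1 + (-1.5534)^2/15 + (6.4461)^2/6
  = 13.9913 + 0.1609 + 6.9254 = 21.0776
Step 3: Objective decrease = 0.5 * g^T H^(-1) g = 10.5388


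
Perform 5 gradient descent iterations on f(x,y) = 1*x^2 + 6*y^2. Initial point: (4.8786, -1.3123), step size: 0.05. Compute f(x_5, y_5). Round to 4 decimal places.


Gradient descent on f(x,y) = 1*x^2 + 6*y^2.
Starting point: (4.8786, -1.3123), alpha = 0.05
Step 1: grad_x = 2*1*4.8786 = 9.7572, grad_y = 2*6*-1.3123 = -15.7476
  x_1 = 4.8786 - 0.05*9.7572 = 4.3907
  y_1 = -1.3123 - 0.05*-15.7476 = -0.5249
Step 2: grad_x = 2*1*4.3907 = 8.7815, grad_y = 2*6*-0.5249 = -6.299
  x_2 = 4.3907 - 0.05*8.7815 = 3.9517
  y_2 = -0.5249 - 0.05*-6.299 = -0.21
Step 3: grad_x = 2*1*3.9517 = 7.9033, grad_y = 2*6*-0.21 = -2.5196
  x_3 = 3.9517 - 0.05*7.9033 = 3.5565
  y_3 = -0.21 - 0.05*-2.5196 = -0.084
Step 4: grad_x = 2*1*3.5565 = 7.113, grad_y = 2*6*-0.084 = -1.0078
  x_4 = 3.5565 - 0.05*7.113 = 3.2008
  y_4 = -0.084 - 0.05*-1.0078 = -0.0336
Step 5: grad_x = 2*1*3.2008 = 6.4017, grad_y = 2*6*-0.0336 = -0.4031
  x_5 = 3.2008 - 0.05*6.4017 = 2.8808
  y_5 = -0.0336 - 0.05*-0.4031 = -0.0134
f(2.8808, -0.0134) = 1*2.8808^2 + 6*(-0.0134)^2 = 8.2999


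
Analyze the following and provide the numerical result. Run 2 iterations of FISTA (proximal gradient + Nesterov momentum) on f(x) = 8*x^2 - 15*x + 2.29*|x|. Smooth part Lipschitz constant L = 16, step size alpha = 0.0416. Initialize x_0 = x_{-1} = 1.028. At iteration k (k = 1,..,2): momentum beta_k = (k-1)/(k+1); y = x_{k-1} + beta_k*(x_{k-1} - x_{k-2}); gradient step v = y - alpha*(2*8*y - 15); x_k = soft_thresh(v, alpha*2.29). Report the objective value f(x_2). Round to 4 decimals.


FISTA on f(x) = 8*x^2 - 15*x + 2.29*|x|
L = 16, alpha = 0.0416
Iteration 1: beta = 0.0, y = 1.028 + 0.0*(1.028 - 1.028) = 1.028
  grad(y) = 1.448, v = y - alpha*grad = 0.9678
  prox(v) = soft_thresh(0.9678, 0.0953) = 0.8725
Iteration 2: beta = 0.3333, y = 0.8725 + 0.3333*(0.8725 - 1.028) = 0.8207
  grad(y) = -1.8694, v = y - alpha*grad = 0.8984
  prox(v) = soft_thresh(0.8984, 0.0953) = 0.8032
f(x_2) = 8*0.8032^2 - 15*0.8032 + 2.29*|0.8032| = -5.0476


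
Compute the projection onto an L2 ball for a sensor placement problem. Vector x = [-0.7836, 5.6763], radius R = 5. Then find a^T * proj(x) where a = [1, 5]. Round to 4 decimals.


Step 1: Compute ||x|| (intermediates to 6 decimals).
||x|| = sqrt((-0.7836)^2 + 5.6763^2) = 5.730132
Step 2: Project.
Since ||x|| > R, scale = R/||x|| = 5/5.730132 = 0.87258, proj(x) = scale * x
proj(x) = [-0.683754, 4.953026]
Step 3: Dot product.
a^T * proj(x) = 1*(-0.683754) + 5*4.953026 = 24.0814


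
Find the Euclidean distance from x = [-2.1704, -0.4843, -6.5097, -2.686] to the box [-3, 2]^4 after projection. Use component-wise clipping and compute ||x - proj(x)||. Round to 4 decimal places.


Project each component onto [-3, 2].
clip(-2.1704) = -2.1704, clip(-0.4843) = -0.4843, clip(-6.5097) = -3.0, clip(-2.686) = -2.686
Projection = [-2.1704, -0.4843, -3.0, -2.686]
Squared diffs: [0.0, 0.0, 12.318, 0.0]
Distance = sqrt(12.318) = 3.5097


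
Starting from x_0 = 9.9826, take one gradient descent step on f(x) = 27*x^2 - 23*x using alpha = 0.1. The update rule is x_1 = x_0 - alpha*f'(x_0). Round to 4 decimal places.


We compute the gradient at x_0 and apply the update.
f'(x) = 54*x - 23
f'(9.9826) = 54*9.9826 - 23 = 516.0604
x_1 = 9.9826 - 0.1*516.0604 = -41.6234


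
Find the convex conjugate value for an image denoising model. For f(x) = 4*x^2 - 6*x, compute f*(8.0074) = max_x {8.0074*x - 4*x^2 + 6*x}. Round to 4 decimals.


f*(y) = sup_x {y*x - a*x^2 - b*x} = sup_x {(y-b)*x - a*x^2}
FOC: (y - b) - 2a*x = 0 => x* = (y - b)/(2a)
x* = (8.0074 + 6)/(2*4) = 1.7509
f*(8.0074) = (y-b)^2/(4a) = (8.0074 + 6)^2/(4*4)
= 196.2073/16 = 12.263


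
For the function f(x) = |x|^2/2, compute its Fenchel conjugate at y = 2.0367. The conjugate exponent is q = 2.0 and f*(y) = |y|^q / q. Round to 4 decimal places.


The conjugate exponent q satisfies 1/p + 1/q = 1.
p = 2, so q = 2/(2 - 1) = 2.0
|y|^q = 2.0367^2.0 = 4.1481
f*(2.0367) = 4.1481 / 2.0 = 2.0741


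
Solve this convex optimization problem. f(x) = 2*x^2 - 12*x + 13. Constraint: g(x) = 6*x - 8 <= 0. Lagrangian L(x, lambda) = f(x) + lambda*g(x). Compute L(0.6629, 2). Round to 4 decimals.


Step 1: Evaluate f(x).
f(0.6629) = 2*0.6629^2 - 12*0.6629 + 13 = 5.9241
Step 2: Evaluate g(x).
g(0.6629) = 6*0.6629 - 8 = -4.0226
Step 3: Compute Lagrangian.
L = 5.9241 + 2*-4.0226 = -2.1211


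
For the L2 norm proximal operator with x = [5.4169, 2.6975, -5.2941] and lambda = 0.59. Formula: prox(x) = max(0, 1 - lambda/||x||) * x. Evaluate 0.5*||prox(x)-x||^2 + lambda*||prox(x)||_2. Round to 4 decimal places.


Step 1: Compute ||x||.
||x|| = 8.0403
Step 2: Compute scaling factor.
scale = max(0, 1 - 0.59/8.0403) = 0.9266
Step 3: prox(x) = [5.0194, 2.4996, -4.9056]
||prox(x)|| = 7.4503
Step 4: Proximal objective.
0.5*||prox-x||^2 = 0.1741
lambda*||prox|| = 4.3957
Total = 4.5697


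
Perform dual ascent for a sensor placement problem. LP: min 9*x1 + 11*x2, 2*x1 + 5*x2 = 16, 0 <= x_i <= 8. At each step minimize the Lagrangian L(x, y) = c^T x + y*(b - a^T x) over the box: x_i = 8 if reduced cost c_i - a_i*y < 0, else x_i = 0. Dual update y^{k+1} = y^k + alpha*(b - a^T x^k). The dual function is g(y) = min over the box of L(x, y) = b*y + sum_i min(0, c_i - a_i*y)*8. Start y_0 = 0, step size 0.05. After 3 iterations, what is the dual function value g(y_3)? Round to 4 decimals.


Dual ascent for LP: min 9*x1 + 11*x2, 2*x1 + 5*x2 = 16, 0 <= x_i <= 8
Step 1: y^k = 0.0, reduced costs: (9.0, 11.0)
  x^k = (0.0, 0.0), subgradient = b - a^T x = 16.0
  y^{k+1} = 0.0 + 0.05*16.0 = 0.8
Step 2: y^k = 0.8, reduced costs: (7.4, 7.0)
  x^k = (0.0, 0.0), subgradient = b - a^T x = 16.0
  y^{k+1} = 0.8 + 0.05*16.0 = 1.6
Step 3: y^k = 1.6, reduced costs: (5.8, 3.0)
  x^k = (0.0, 0.0), subgradient = b - a^T x = 16.0
  y^{k+1} = 1.6 + 0.05*16.0 = 2.4
Dual objective at y_3 = 2.4: reduced costs (4.2, -1.0), box minimizer x = (0.0, 8.0)
g(y_3) = b*y + (c1 - a1*y)*x1 + (c2 - a2*y)*x2 = 16*2.4 + 4.2*0.0 + (-1.0)*8.0 = 38.4 + 0.0 - 8.0 = 30.4


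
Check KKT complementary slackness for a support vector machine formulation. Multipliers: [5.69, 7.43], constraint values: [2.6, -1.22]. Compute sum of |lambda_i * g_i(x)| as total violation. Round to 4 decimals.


KKT complementary slackness check:
lambda_1 * g_1 = 5.69 * 2.6 = 14.794
lambda_2 * g_2 = 7.43 * -1.22 = -9.0646
Total violation = 14.794 + 9.0646 = 23.8586


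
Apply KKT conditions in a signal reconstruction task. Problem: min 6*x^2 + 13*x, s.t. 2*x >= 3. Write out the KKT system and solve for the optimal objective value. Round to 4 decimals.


Step 1: Try lambda = 0 (constraint inactive).
x_unc = -13/(2*6) = -1.0833
Check: 2*-1.0833 = -2.1666 < 3 -- violated!
Step 2: Constraint must be active: 2*x = 3
x* = 3/2 = 1.5
lambda = (2*6*1.5 + 13)/2 = 15.5
Step 3: Compute optimal value.
f(x*) = 6*1.5^2 + 13*1.5 = 33.0


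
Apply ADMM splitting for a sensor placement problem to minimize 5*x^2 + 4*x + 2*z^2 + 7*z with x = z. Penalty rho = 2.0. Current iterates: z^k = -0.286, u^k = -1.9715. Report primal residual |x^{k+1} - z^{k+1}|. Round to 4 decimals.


ADMM iteration with rho = 2.0, z^k = -0.286, u^k = -1.9715
Step 1: x-update.
Minimize 5*x^2 + 4*x + (2.0/2)*(x + 0.286 - 1.9715)^2
FOC: (2*5 + 2.0)*x = -4 + 2.0*(-0.286 + 1.9715)
x^{k+1} = -0.0524
Step 2: z-update.
Minimize 2*z^2 + 7*z + (2.0/2)*(-0.0524 - z - 1.9715)^2
FOC: (2*2 + 2.0)*z = -7 + 2.0*(-0.0524 - 1.9715)
z^{k+1} = -1.8413
Step 3: u-update.
u^{k+1} = -1.9715 - 0.0524 + 1.8413 = -0.1826
Step 4: Primal residual = |-0.0524 + 1.8413| = 1.7889


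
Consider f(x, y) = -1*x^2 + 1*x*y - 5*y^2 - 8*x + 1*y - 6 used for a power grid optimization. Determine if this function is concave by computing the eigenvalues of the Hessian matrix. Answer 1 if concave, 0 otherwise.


The Hessian of f(x,y) = -1*x^2 + 1*x*y - 5*y^2 - 8*x + 1*y - 6 is:
H = [[-2, 1], [1, -10]]
Trace = -2 - 10 = -12
Determinant = -2*-10 - (1)^2 = 19
Discriminant = (-12)^2 - 4*19 = 68.0
Eigenvalues: lambda_1 = -10.1231, lambda_2 = -1.8769
The function is concave.

1


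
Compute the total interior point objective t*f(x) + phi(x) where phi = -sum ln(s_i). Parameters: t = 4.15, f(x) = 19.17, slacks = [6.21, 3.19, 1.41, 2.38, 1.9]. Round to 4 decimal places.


Step 1: Compute log-barrier.
ln values: [1.8262, 1.16, 0.3436, 0.8671, 0.6419]
phi = -(1.8262 + 1.16 + 0.3436 + 0.8671 + 0.6419) = -4.8387
Step 2: Compute augmented objective.
t*f(x) = 4.15*19.17 = 79.5555
Total = 79.5555 - 4.8387 = 74.7168


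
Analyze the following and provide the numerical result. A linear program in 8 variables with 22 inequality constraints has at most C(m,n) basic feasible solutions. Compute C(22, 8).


Each vertex corresponds to some choice of n active constraints out of m, so the number of vertices is at most C(m, n) = m! / (n!(m-n)!).
m = 22, n = 8
Numerator: 22 * 21 * 20 * 19 * 18 * 17 * 16 * 15
Denominator: 8! = 40320
C(22, 8) = 319770


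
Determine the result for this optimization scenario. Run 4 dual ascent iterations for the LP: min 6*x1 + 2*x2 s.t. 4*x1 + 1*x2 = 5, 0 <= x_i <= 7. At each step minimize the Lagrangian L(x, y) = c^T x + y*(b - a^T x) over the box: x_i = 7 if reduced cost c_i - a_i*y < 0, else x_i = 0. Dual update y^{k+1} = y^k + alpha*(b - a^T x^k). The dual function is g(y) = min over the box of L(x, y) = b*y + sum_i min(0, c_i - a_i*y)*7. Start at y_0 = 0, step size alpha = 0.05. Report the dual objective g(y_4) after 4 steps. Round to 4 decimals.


Dual ascent for LP: min 6*x1 + 2*x2, 4*x1 + 1*x2 = 5, 0 <= x_i <= 7
Step 1: y^k = 0.0, reduced costs: (6.0, 2.0)
  x^k = (0.0, 0.0), subgradient = b - a^T x = 5.0
  y^{k+1} = 0.0 + 0.05*5.0 = 0.25
Step 2: y^k = 0.25, reduced costs: (5.0, 1.75)
  x^k = (0.0, 0.0), subgradient = b - a^T x = 5.0
  y^{k+1} = 0.25 + 0.05*5.0 = 0.5
Step 3: y^k = 0.5, reduced costs: (4.0, 1.5)
  x^k = (0.0, 0.0), subgradient = b - a^T x = 5.0
  y^{k+1} = 0.5 + 0.05*5.0 = 0.75
Step 4: y^k = 0.75, reduced costs: (3.0, 1.25)
  x^k = (0.0, 0.0), subgradient = b - a^T x = 5.0
  y^{k+1} = 0.75 + 0.05*5.0 = 1.0
Dual objective at y_4 = 1.0: reduced costs (2.0, 1.0), box minimizer x = (0.0, 0.0)
g(y_4) = b*y + (c1 - a1*y)*x1 + (c2 - a2*y)*x2 = 5*1.0 + 2.0*0.0 + 1.0*0.0 = 5.0 + 0.0 + 0.0 = 5.0


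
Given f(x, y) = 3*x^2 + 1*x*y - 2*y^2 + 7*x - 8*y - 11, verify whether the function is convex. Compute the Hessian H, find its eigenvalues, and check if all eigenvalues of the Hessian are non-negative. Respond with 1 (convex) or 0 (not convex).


The Hessian of f(x,y) = 3*x^2 + 1*x*y - 2*y^2 + 7*x - 8*y - 11 is:
H = [[6, 1], [1, -4]]
Trace = 6 - 4 = 2
Determinant = 6*-4 - (1)^2 = -25
Discriminant = (2)^2 - 4*-25 = 104.0
Eigenvalues: lambda_1 = -4.099, lambda_2 = 6.099
The function is not convex.

0


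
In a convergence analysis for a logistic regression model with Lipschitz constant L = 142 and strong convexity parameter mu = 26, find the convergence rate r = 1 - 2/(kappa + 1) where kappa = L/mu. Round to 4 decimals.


Step 1: Compute the condition number.
kappa = L/mu = 142/26 = 5.4615
Step 2: Compute the convergence rate.
r = 1 - 2/(kappa + 1) = 1 - 2*mu/(L + mu) = (L - mu)/(L + mu) = 116/168 = 0.6905


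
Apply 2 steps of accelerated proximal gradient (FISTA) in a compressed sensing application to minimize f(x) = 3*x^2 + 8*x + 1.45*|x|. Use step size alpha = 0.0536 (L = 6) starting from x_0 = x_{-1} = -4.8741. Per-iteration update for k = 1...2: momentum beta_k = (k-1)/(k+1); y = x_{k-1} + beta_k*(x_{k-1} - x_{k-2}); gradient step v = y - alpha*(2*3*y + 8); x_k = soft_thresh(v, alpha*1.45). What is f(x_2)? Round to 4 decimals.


FISTA on f(x) = 3*x^2 + 8*x + 1.45*|x|
L = 6, alpha = 0.0536
Iteration 1: beta = 0.0, y = -4.8741 + 0.0*(-4.8741 + 4.8741) = -4.8741
  grad(y) = -21.2446, v = y - alpha*grad = -3.7354
  prox(v) = soft_thresh(-3.7354, 0.0777) = -3.6577
Iteration 2: beta = 0.3333, y = -3.6577 + 0.3333*(-3.6577 + 4.8741) = -3.2522
  grad(y) = -11.5132, v = y - alpha*grad = -2.6351
  prox(v) = soft_thresh(-2.6351, 0.0777) = -2.5574
f(x_2) = 3*(-2.5574)^2 + 8*(-2.5574) + 1.45*|-2.5574| = 2.8696


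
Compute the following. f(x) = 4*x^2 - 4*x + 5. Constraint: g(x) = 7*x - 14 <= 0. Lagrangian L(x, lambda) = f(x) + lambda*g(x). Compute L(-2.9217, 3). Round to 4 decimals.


Step 1: Evaluate f(x).
f(-2.9217) = 4*(-2.9217)^2 - 4*(-2.9217) + 5 = 50.8321
Step 2: Evaluate g(x).
g(-2.9217) = 7*-2.9217 - 14 = -34.4519
Step 3: Compute Lagrangian.
L = 50.8321 + 3*-34.4519 = -52.5236


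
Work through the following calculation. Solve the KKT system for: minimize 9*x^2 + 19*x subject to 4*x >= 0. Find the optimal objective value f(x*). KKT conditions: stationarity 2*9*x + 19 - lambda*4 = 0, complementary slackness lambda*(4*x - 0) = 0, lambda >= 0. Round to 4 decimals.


Step 1: Try lambda = 0 (constraint inactive).
x_unc = -19/(2*9) = -1.0556
Check: 4*-1.0556 = -4.2224 < 0 -- violated!
Step 2: Constraint must be active: 4*x = 0
x* = 0/4 = 0.0
lambda = (2*9*0.0 + 19)/4 = 4.75
Step 3: Compute optimal value.
f(x*) = 9*0.0^2 + 19*0.0 = 0.0


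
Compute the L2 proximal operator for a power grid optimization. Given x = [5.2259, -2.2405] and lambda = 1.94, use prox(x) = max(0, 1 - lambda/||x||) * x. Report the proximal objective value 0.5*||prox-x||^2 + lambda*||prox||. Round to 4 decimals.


Step 1: Compute ||x||.
||x|| = 5.6859
Step 2: Compute scaling factor.
scale = max(0, 1 - 1.94/5.6859) = 0.6588
Step 3: prox(x) = [3.4429, -1.4761]
||prox(x)|| = 3.7459
Step 4: Proximal objective.
0.5*||prox-x||^2 = 1.8818
lambda*||prox|| = 7.267
Total = 9.1489


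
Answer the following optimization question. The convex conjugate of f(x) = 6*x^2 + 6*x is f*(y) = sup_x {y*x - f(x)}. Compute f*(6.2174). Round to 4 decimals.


f*(y) = sup_x {y*x - a*x^2 - b*x} = sup_x {(y-b)*x - a*x^2}
FOC: (y - b) - 2a*x = 0 => x* = (y - b)/(2a)
x* = (6.2174 - 6)/(2*6) = 0.0181
f*(6.2174) = (y-b)^2/(4a) = (6.2174 - 6)^2/(4*6)
= 0.0473/24 = 0.002


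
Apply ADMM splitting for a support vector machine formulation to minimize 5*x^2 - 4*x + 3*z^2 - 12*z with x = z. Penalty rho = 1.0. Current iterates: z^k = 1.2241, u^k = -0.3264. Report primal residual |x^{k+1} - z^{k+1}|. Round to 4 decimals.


ADMM iteration with rho = 1.0, z^k = 1.2241, u^k = -0.3264
Step 1: x-update.
Minimize 5*x^2 - 4*x + (1.0/2)*(x - 1.2241 - 0.3264)^2
FOC: (2*5 + 1.0)*x = 4 + 1.0*(1.2241 + 0.3264)
x^{k+1} = 0.5046
Step 2: z-update.
Minimize 3*z^2 - 12*z + (1.0/2)*(0.5046 - z - 0.3264)^2
FOC: (2*3 + 1.0)*z = 12 + 1.0*(0.5046 - 0.3264)
z^{k+1} = 1.7397
Step 3: u-update.
u^{k+1} = -0.3264 + 0.5046 - 1.7397 = -1.5616
Step 4: Primal residual = |0.5046 - 1.7397| = 1.2352


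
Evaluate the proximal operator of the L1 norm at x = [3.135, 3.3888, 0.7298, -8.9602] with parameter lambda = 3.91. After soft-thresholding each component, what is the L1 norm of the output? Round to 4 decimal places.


Soft-thresholding with lambda = 3.91:
prox(3.135) = sign(3.135)*max(|3.135| - 3.91, 0) = 0.0
prox(3.3888) = sign(3.3888)*max(|3.3888| - 3.91, 0) = 0.0
prox(0.7298) = sign(0.7298)*max(|0.7298| - 3.91, 0) = 0.0
prox(-8.9602) = sign(-8.9602)*max(|-8.9602| - 3.91, 0) = -5.0502
prox(x) = [0.0, 0.0, 0.0, -5.0502]
||prox(x)||_1 = 0.0 + 0.0 + 0.0 + 5.0502 = 5.0502


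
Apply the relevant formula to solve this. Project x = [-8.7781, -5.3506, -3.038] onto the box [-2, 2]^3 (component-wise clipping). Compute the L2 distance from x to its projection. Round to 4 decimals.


Project each component onto [-2, 2].
clip(-8.7781) = -2.0, clip(-5.3506) = -2.0, clip(-3.038) = -2.0
Projection = [-2.0, -2.0, -2.0]
Squared diffs: [45.9426, 11.2265, 1.0774]
Distance = sqrt(58.2465) = 7.6319
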